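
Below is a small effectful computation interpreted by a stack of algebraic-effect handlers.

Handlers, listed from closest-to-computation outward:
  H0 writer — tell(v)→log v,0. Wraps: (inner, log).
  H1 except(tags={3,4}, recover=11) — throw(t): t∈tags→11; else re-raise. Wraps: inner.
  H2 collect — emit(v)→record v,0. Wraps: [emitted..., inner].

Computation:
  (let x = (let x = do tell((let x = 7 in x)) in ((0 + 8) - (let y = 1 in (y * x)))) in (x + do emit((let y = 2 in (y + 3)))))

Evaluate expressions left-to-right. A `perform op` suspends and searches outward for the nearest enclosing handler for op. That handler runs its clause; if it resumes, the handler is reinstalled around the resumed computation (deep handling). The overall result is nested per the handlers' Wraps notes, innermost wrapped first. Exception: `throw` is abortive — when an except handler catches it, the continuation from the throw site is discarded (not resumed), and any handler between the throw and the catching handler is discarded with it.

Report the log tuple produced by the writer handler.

Answer: (7)

Evaluation trace:
tell(7) @ H0 ⇒ log+=7
emit(5) @ H2 ⇒ out+=5
H0 returns (8, (7))
H1 returns (8, (7))
H2 returns [5, (8, (7))]
= [5, (8, (7))]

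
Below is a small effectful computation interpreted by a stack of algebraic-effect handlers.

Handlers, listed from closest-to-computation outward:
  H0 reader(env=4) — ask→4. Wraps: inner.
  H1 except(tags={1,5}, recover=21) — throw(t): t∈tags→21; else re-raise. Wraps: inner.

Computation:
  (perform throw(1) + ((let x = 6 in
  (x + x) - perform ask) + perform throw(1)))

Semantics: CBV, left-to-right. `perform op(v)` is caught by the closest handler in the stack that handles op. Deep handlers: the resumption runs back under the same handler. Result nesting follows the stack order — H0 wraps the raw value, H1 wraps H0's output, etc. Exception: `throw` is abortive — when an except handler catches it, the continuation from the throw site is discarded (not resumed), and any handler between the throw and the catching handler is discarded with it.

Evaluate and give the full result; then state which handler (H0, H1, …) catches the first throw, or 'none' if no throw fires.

Evaluation trace:
throw(1) @ H1 caught ⇒ 21
= 21

Answer: 21 ; first throw caught by: H1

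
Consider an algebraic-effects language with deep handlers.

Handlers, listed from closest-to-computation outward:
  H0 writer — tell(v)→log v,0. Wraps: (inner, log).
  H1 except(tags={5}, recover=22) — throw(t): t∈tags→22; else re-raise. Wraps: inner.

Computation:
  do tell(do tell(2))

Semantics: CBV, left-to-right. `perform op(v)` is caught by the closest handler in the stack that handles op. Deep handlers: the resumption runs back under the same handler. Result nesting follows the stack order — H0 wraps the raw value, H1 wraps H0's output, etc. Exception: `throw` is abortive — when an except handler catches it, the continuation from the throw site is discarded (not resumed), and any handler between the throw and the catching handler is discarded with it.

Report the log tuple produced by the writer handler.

Answer: (2, 0)

Step-by-step:
tell(2) @ H0 ⇒ log+=2
tell(0) @ H0 ⇒ log+=0
H0 returns (0, (2, 0))
H1 returns (0, (2, 0))
= (0, (2, 0))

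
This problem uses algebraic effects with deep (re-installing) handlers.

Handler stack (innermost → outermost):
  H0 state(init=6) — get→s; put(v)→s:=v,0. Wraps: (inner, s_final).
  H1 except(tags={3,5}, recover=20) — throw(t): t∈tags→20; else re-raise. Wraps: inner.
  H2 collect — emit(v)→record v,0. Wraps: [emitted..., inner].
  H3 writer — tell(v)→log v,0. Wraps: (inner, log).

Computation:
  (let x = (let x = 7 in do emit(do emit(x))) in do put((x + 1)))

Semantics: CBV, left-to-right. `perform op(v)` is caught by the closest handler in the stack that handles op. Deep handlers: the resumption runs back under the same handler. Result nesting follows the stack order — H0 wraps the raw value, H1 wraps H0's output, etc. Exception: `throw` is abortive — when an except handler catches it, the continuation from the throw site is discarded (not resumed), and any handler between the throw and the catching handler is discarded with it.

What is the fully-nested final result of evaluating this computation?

Answer: ([7, 0, (0, 1)], ())

Evaluation trace:
emit(7) @ H2 ⇒ out+=7
emit(0) @ H2 ⇒ out+=0
put(1) @ H0 ⇒ s:=1
H0 returns (0, 1)
H1 returns (0, 1)
H2 returns [7, 0, (0, 1)]
H3 returns ([7, 0, (0, 1)], ())
= ([7, 0, (0, 1)], ())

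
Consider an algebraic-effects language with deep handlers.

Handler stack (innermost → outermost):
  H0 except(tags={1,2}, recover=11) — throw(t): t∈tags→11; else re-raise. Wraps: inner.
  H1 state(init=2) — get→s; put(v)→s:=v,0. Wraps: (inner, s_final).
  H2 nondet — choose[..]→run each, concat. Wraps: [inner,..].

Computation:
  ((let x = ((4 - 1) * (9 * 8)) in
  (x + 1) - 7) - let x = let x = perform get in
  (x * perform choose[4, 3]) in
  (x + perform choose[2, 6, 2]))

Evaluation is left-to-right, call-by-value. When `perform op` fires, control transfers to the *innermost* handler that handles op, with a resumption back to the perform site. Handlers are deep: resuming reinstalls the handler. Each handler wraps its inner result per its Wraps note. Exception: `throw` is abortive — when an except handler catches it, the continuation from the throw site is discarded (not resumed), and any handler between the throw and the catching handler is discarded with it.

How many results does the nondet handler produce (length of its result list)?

Answer: 6

Step-by-step:
get @ H1 ⇒ 2
choose[4, 3] @ H2
  branch[0] choose=4:
    choose[2, 6, 2] @ H2
      branch[0] choose=2:
        H0 returns 200
        H1 returns (200, 2)
        H2 returns [(200, 2)]
      branch[1] choose=6:
        H0 returns 196
        H1 returns (196, 2)
        H2 returns [(196, 2)]
      branch[2] choose=2:
        H0 returns 200
        H1 returns (200, 2)
        H2 returns [(200, 2)]
  branch[1] choose=3:
    choose[2, 6, 2] @ H2
      branch[0] choose=2:
        H0 returns 202
        H1 returns (202, 2)
        H2 returns [(202, 2)]
      branch[1] choose=6:
        H0 returns 198
        H1 returns (198, 2)
        H2 returns [(198, 2)]
      branch[2] choose=2:
        H0 returns 202
        H1 returns (202, 2)
        H2 returns [(202, 2)]
= [(200, 2), (196, 2), (200, 2), (202, 2), (198, 2), (202, 2)]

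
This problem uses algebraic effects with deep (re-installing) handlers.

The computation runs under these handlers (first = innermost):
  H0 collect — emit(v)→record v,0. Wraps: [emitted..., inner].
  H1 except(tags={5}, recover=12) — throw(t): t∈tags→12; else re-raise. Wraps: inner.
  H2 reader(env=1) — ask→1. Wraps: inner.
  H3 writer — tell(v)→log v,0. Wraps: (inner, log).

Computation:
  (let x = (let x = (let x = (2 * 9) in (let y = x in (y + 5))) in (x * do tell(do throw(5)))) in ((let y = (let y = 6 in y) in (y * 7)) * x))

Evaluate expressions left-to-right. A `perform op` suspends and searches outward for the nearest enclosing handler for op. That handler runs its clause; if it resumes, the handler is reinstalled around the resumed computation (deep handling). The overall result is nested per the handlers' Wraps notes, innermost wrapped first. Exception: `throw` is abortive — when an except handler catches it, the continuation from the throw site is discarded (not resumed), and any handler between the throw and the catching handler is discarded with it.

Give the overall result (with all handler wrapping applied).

Answer: (12, ())

Working:
throw(5) @ H1 caught ⇒ 12
H2 returns 12
H3 returns (12, ())
= (12, ())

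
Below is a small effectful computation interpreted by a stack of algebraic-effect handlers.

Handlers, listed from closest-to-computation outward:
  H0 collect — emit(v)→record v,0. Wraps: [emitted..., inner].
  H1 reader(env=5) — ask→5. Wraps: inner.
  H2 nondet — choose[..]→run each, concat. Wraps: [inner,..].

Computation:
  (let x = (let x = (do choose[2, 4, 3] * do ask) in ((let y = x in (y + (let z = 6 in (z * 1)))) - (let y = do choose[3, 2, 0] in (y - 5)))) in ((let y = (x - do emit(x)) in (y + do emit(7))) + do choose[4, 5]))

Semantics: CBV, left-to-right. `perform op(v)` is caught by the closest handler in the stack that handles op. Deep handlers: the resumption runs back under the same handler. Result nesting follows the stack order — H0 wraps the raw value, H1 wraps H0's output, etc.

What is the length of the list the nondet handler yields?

Answer: 18

Evaluation trace:
choose[2, 4, 3] @ H2
  branch[0] choose=2:
    ask @ H1 ⇒ 5
    choose[3, 2, 0] @ H2
      branch[0] choose=3:
        emit(18) @ H0 ⇒ out+=18
        emit(7) @ H0 ⇒ out+=7
        choose[4, 5] @ H2
          branch[0] choose=4:
            H0 returns [18, 7, 22]
            H1 returns [18, 7, 22]
            H2 returns [[18, 7, 22]]
          branch[1] choose=5:
            H0 returns [18, 7, 23]
            H1 returns [18, 7, 23]
            H2 returns [[18, 7, 23]]
      branch[1] choose=2:
        emit(19) @ H0 ⇒ out+=19
        emit(7) @ H0 ⇒ out+=7
        choose[4, 5] @ H2
          branch[0] choose=4:
            H0 returns [19, 7, 23]
            H1 returns [19, 7, 23]
            H2 returns [[19, 7, 23]]
          branch[1] choose=5:
            H0 returns [19, 7, 24]
            H1 returns [19, 7, 24]
            H2 returns [[19, 7, 24]]
      branch[2] choose=0:
        emit(21) @ H0 ⇒ out+=21
        emit(7) @ H0 ⇒ out+=7
        choose[4, 5] @ H2
          branch[0] choose=4:
            H0 returns [21, 7, 25]
            H1 returns [21, 7, 25]
            H2 returns [[21, 7, 25]]
          branch[1] choose=5:
            H0 returns [21, 7, 26]
            H1 returns [21, 7, 26]
            H2 returns [[21, 7, 26]]
  branch[1] choose=4:
    ask @ H1 ⇒ 5
    choose[3, 2, 0] @ H2
      branch[0] choose=3:
        emit(28) @ H0 ⇒ out+=28
        emit(7) @ H0 ⇒ out+=7
        choose[4, 5] @ H2
          branch[0] choose=4:
            H0 returns [28, 7, 32]
            H1 returns [28, 7, 32]
            H2 returns [[28, 7, 32]]
          branch[1] choose=5:
            H0 returns [28, 7, 33]
            H1 returns [28, 7, 33]
            H2 returns [[28, 7, 33]]
      branch[1] choose=2:
        emit(29) @ H0 ⇒ out+=29
        emit(7) @ H0 ⇒ out+=7
        choose[4, 5] @ H2
          branch[0] choose=4:
            H0 returns [29, 7, 33]
            H1 returns [29, 7, 33]
            H2 returns [[29, 7, 33]]
          branch[1] choose=5:
            H0 returns [29, 7, 34]
            H1 returns [29, 7, 34]
            H2 returns [[29, 7, 34]]
      branch[2] choose=0:
        emit(31) @ H0 ⇒ out+=31
        emit(7) @ H0 ⇒ out+=7
        choose[4, 5] @ H2
          branch[0] choose=4:
            H0 returns [31, 7, 35]
            H1 returns [31, 7, 35]
            H2 returns [[31, 7, 35]]
          branch[1] choose=5:
            H0 returns [31, 7, 36]
            H1 returns [31, 7, 36]
            H2 returns [[31, 7, 36]]
  branch[2] choose=3:
    ask @ H1 ⇒ 5
    choose[3, 2, 0] @ H2
      branch[0] choose=3:
        emit(23) @ H0 ⇒ out+=23
        emit(7) @ H0 ⇒ out+=7
        choose[4, 5] @ H2
          branch[0] choose=4:
            H0 returns [23, 7, 27]
            H1 returns [23, 7, 27]
            H2 returns [[23, 7, 27]]
          branch[1] choose=5:
            H0 returns [23, 7, 28]
            H1 returns [23, 7, 28]
            H2 returns [[23, 7, 28]]
      branch[1] choose=2:
        emit(24) @ H0 ⇒ out+=24
        emit(7) @ H0 ⇒ out+=7
        choose[4, 5] @ H2
          branch[0] choose=4:
            H0 returns [24, 7, 28]
            H1 returns [24, 7, 28]
            H2 returns [[24, 7, 28]]
          branch[1] choose=5:
            H0 returns [24, 7, 29]
            H1 returns [24, 7, 29]
            H2 returns [[24, 7, 29]]
      branch[2] choose=0:
        emit(26) @ H0 ⇒ out+=26
        emit(7) @ H0 ⇒ out+=7
        choose[4, 5] @ H2
          branch[0] choose=4:
            H0 returns [26, 7, 30]
            H1 returns [26, 7, 30]
            H2 returns [[26, 7, 30]]
          branch[1] choose=5:
            H0 returns [26, 7, 31]
            H1 returns [26, 7, 31]
            H2 returns [[26, 7, 31]]
= [[18, 7, 22], [18, 7, 23], [19, 7, 23], [19, 7, 24], [21, 7, 25], [21, 7, 26], [28, 7, 32], [28, 7, 33], [29, 7, 33], [29, 7, 34], [31, 7, 35], [31, 7, 36], [23, 7, 27], [23, 7, 28], [24, 7, 28], [24, 7, 29], [26, 7, 30], [26, 7, 31]]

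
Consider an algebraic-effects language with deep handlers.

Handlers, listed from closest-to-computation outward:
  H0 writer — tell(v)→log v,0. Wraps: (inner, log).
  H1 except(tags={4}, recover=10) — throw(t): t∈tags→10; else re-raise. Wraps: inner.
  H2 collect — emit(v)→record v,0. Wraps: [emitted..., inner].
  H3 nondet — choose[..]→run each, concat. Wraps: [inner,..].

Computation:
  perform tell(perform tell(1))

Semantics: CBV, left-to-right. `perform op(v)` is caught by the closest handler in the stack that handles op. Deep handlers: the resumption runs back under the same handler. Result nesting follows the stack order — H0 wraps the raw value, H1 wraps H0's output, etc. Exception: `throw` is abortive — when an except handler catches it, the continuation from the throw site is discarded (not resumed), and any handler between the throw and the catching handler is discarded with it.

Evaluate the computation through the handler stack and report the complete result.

Answer: [[(0, (1, 0))]]

Working:
tell(1) @ H0 ⇒ log+=1
tell(0) @ H0 ⇒ log+=0
H0 returns (0, (1, 0))
H1 returns (0, (1, 0))
H2 returns [(0, (1, 0))]
H3 returns [[(0, (1, 0))]]
= [[(0, (1, 0))]]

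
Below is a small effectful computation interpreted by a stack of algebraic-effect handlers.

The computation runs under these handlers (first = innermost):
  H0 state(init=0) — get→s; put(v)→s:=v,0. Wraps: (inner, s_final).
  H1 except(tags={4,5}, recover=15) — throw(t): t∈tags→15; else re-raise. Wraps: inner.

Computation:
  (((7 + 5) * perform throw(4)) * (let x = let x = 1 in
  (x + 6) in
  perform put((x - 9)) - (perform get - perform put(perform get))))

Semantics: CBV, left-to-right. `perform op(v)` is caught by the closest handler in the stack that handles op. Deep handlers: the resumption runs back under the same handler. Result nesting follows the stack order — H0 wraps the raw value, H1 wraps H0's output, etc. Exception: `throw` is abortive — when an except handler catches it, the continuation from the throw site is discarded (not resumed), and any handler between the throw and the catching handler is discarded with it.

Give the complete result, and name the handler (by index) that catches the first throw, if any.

Answer: 15 ; first throw caught by: H1

Step-by-step:
throw(4) @ H1 caught ⇒ 15
= 15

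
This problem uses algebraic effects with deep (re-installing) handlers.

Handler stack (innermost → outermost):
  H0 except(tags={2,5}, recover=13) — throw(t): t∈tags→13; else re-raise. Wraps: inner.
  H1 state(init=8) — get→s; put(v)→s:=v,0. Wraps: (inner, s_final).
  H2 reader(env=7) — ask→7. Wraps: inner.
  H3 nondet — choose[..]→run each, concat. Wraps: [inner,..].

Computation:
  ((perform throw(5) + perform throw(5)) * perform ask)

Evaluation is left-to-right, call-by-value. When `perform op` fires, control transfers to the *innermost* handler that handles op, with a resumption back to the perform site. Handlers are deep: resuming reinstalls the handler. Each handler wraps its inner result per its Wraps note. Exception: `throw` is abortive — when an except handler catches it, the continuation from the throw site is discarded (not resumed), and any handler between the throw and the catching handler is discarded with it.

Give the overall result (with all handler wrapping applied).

Step-by-step:
throw(5) @ H0 caught ⇒ 13
H1 returns (13, 8)
H2 returns (13, 8)
H3 returns [(13, 8)]
= [(13, 8)]

Answer: [(13, 8)]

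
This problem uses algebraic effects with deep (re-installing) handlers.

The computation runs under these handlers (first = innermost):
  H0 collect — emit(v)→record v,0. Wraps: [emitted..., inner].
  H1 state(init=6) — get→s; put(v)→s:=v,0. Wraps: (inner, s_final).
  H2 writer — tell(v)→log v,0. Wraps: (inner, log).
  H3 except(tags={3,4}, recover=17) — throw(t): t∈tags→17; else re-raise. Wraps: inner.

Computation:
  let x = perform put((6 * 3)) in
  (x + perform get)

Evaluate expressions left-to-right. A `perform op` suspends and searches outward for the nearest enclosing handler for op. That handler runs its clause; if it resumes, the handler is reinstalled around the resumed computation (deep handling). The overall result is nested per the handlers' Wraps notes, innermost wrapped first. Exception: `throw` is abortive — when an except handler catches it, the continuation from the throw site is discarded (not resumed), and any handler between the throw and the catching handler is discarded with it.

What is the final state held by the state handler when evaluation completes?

Working:
put(18) @ H1 ⇒ s:=18
get @ H1 ⇒ 18
H0 returns [18]
H1 returns ([18], 18)
H2 returns (([18], 18), ())
H3 returns (([18], 18), ())
= (([18], 18), ())

Answer: 18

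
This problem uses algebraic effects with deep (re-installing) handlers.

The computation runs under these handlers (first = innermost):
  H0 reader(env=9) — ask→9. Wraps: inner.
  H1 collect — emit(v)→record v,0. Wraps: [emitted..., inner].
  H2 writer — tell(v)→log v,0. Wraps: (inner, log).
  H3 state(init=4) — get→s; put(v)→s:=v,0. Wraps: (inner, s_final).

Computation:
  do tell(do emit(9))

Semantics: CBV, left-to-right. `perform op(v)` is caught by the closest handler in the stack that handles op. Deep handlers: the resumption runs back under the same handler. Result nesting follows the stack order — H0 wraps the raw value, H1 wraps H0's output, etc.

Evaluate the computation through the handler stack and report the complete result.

Answer: (([9, 0], (0)), 4)

Working:
emit(9) @ H1 ⇒ out+=9
tell(0) @ H2 ⇒ log+=0
H0 returns 0
H1 returns [9, 0]
H2 returns ([9, 0], (0))
H3 returns (([9, 0], (0)), 4)
= (([9, 0], (0)), 4)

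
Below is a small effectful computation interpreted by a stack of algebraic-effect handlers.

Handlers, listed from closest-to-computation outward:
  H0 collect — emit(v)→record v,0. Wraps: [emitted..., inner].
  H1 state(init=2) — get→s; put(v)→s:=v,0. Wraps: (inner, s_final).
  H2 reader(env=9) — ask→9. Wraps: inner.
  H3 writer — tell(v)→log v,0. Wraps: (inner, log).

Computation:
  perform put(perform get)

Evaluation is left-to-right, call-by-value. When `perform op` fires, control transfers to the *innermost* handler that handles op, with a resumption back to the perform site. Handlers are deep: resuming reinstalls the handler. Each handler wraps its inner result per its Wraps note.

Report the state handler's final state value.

Answer: 2

Working:
get @ H1 ⇒ 2
put(2) @ H1 ⇒ s:=2
H0 returns [0]
H1 returns ([0], 2)
H2 returns ([0], 2)
H3 returns (([0], 2), ())
= (([0], 2), ())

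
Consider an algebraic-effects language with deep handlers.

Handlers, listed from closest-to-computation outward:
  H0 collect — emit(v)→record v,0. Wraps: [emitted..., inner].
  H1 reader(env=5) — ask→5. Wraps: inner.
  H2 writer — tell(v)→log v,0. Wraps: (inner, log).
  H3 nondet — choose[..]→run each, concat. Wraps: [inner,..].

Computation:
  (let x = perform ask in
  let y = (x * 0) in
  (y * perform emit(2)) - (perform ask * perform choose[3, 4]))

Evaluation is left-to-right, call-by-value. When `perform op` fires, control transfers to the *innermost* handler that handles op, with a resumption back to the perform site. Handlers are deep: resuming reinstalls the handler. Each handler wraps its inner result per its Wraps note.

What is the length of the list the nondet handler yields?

Evaluation trace:
ask @ H1 ⇒ 5
emit(2) @ H0 ⇒ out+=2
ask @ H1 ⇒ 5
choose[3, 4] @ H3
  branch[0] choose=3:
    H0 returns [2, -15]
    H1 returns [2, -15]
    H2 returns ([2, -15], ())
    H3 returns [([2, -15], ())]
  branch[1] choose=4:
    H0 returns [2, -20]
    H1 returns [2, -20]
    H2 returns ([2, -20], ())
    H3 returns [([2, -20], ())]
= [([2, -15], ()), ([2, -20], ())]

Answer: 2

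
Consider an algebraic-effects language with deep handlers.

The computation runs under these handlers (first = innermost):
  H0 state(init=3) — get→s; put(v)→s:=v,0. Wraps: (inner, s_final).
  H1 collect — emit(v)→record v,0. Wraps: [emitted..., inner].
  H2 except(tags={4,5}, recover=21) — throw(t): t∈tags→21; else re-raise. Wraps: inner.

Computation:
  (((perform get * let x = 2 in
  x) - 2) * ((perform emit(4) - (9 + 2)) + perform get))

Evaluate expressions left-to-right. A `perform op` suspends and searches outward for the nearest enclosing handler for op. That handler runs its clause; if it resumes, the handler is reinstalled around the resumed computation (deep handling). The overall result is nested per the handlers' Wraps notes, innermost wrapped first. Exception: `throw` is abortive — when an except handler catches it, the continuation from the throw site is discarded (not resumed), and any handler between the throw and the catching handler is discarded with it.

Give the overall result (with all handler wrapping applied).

Answer: [4, (-32, 3)]

Evaluation trace:
get @ H0 ⇒ 3
emit(4) @ H1 ⇒ out+=4
get @ H0 ⇒ 3
H0 returns (-32, 3)
H1 returns [4, (-32, 3)]
H2 returns [4, (-32, 3)]
= [4, (-32, 3)]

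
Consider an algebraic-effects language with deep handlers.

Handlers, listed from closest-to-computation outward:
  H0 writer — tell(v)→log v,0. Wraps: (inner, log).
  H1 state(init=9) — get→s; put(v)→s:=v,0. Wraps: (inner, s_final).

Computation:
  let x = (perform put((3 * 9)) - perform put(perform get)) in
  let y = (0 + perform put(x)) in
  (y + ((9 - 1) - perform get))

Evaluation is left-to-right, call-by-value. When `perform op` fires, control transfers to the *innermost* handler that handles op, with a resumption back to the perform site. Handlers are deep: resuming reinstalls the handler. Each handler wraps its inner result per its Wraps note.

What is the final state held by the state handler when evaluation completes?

Answer: 0

Evaluation trace:
put(27) @ H1 ⇒ s:=27
get @ H1 ⇒ 27
put(27) @ H1 ⇒ s:=27
put(0) @ H1 ⇒ s:=0
get @ H1 ⇒ 0
H0 returns (8, ())
H1 returns ((8, ()), 0)
= ((8, ()), 0)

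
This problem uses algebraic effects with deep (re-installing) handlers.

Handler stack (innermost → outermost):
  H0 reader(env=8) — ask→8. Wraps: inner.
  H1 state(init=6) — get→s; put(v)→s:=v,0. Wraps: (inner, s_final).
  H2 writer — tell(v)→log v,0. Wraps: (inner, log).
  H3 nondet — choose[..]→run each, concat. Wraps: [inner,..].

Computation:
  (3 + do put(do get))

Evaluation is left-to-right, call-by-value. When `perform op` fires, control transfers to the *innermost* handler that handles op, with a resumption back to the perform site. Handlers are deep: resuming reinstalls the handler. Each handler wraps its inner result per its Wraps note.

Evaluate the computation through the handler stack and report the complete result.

Answer: [((3, 6), ())]

Step-by-step:
get @ H1 ⇒ 6
put(6) @ H1 ⇒ s:=6
H0 returns 3
H1 returns (3, 6)
H2 returns ((3, 6), ())
H3 returns [((3, 6), ())]
= [((3, 6), ())]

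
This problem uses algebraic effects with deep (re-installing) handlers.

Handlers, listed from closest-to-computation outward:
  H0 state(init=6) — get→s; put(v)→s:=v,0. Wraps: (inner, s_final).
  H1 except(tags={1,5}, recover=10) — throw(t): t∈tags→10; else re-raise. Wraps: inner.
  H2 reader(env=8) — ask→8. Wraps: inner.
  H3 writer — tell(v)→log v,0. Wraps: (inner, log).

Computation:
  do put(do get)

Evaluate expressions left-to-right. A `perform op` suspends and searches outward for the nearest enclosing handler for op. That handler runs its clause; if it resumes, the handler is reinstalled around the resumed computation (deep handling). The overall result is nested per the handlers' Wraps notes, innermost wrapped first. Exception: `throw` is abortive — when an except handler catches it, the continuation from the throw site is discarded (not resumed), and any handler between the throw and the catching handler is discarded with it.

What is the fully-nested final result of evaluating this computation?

Step-by-step:
get @ H0 ⇒ 6
put(6) @ H0 ⇒ s:=6
H0 returns (0, 6)
H1 returns (0, 6)
H2 returns (0, 6)
H3 returns ((0, 6), ())
= ((0, 6), ())

Answer: ((0, 6), ())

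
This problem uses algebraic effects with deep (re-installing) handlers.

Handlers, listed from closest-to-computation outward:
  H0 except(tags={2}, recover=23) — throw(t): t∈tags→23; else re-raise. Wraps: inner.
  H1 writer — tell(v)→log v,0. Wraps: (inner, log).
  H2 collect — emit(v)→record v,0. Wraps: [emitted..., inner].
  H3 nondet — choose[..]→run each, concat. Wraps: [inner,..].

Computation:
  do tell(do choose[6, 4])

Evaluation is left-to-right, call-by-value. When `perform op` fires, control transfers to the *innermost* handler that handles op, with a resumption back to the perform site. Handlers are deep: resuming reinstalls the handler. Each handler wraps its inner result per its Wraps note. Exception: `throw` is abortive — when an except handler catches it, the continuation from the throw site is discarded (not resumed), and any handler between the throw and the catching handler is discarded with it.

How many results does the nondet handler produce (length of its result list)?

Evaluation trace:
choose[6, 4] @ H3
  branch[0] choose=6:
    tell(6) @ H1 ⇒ log+=6
    H0 returns 0
    H1 returns (0, (6))
    H2 returns [(0, (6))]
    H3 returns [[(0, (6))]]
  branch[1] choose=4:
    tell(4) @ H1 ⇒ log+=4
    H0 returns 0
    H1 returns (0, (4))
    H2 returns [(0, (4))]
    H3 returns [[(0, (4))]]
= [[(0, (6))], [(0, (4))]]

Answer: 2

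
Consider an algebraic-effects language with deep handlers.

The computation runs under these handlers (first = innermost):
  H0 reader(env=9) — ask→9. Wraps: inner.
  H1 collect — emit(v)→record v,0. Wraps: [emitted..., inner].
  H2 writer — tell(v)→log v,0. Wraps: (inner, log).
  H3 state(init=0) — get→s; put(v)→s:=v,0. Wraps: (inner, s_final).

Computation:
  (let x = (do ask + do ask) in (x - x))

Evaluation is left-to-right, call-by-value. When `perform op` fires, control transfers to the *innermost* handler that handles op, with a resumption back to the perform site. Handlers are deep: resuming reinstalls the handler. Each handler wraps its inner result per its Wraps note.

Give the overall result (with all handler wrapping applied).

Answer: (([0], ()), 0)

Evaluation trace:
ask @ H0 ⇒ 9
ask @ H0 ⇒ 9
H0 returns 0
H1 returns [0]
H2 returns ([0], ())
H3 returns (([0], ()), 0)
= (([0], ()), 0)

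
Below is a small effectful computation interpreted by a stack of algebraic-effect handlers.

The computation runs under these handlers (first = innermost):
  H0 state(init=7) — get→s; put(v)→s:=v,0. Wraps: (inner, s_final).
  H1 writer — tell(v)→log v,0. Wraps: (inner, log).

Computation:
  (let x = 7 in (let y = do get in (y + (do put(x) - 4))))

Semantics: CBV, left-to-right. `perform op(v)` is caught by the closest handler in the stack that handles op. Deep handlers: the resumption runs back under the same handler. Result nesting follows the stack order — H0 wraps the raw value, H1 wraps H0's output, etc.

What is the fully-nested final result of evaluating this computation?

Evaluation trace:
get @ H0 ⇒ 7
put(7) @ H0 ⇒ s:=7
H0 returns (3, 7)
H1 returns ((3, 7), ())
= ((3, 7), ())

Answer: ((3, 7), ())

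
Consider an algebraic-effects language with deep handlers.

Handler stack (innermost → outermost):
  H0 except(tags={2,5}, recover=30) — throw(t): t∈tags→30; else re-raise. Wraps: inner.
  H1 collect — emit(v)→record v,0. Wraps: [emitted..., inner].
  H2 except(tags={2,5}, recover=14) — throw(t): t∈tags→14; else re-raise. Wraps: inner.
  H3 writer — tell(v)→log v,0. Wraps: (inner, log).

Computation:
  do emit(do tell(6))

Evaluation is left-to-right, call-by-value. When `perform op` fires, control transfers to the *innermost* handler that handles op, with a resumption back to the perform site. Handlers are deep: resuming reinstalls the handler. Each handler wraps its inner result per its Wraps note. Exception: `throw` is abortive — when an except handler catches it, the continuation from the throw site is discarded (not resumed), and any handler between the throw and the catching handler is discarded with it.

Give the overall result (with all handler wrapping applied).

Answer: ([0, 0], (6))

Evaluation trace:
tell(6) @ H3 ⇒ log+=6
emit(0) @ H1 ⇒ out+=0
H0 returns 0
H1 returns [0, 0]
H2 returns [0, 0]
H3 returns ([0, 0], (6))
= ([0, 0], (6))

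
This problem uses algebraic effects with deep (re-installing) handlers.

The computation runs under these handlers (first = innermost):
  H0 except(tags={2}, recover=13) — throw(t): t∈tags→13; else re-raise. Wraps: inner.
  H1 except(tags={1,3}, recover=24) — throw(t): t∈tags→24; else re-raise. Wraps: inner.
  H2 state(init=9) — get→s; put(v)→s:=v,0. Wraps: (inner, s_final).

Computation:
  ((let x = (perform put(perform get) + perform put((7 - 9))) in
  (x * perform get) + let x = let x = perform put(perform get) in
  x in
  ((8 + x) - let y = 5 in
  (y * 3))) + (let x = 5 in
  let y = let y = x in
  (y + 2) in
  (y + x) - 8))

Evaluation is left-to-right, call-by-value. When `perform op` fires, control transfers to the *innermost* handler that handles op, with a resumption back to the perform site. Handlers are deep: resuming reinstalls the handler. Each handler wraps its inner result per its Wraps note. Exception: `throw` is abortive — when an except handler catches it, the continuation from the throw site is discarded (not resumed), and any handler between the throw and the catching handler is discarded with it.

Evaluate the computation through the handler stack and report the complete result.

Working:
get @ H2 ⇒ 9
put(9) @ H2 ⇒ s:=9
put(-2) @ H2 ⇒ s:=-2
get @ H2 ⇒ -2
get @ H2 ⇒ -2
put(-2) @ H2 ⇒ s:=-2
H0 returns -3
H1 returns -3
H2 returns (-3, -2)
= (-3, -2)

Answer: (-3, -2)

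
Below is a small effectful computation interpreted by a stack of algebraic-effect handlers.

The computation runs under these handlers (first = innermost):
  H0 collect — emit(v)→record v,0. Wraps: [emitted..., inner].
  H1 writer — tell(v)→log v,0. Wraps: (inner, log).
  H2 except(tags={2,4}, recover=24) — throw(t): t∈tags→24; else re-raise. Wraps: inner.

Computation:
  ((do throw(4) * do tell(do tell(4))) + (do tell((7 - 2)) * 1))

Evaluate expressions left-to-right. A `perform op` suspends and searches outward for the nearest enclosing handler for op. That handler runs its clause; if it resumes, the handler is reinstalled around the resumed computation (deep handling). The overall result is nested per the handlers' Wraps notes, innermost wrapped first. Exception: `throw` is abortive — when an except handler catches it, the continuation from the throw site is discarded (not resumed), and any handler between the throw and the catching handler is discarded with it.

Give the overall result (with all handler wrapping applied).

Answer: 24

Evaluation trace:
throw(4) @ H2 caught ⇒ 24
= 24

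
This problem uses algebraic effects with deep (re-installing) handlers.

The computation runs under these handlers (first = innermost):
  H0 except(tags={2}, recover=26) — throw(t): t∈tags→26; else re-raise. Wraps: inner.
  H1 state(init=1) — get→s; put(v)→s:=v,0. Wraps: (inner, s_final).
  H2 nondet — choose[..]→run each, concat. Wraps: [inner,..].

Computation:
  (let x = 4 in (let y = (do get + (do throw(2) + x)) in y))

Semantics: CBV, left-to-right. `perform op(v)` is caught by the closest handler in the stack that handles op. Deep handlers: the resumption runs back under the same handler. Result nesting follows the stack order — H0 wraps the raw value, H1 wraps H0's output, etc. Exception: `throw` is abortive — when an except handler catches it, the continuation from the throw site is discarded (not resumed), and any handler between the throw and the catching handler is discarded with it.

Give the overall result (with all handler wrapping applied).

Working:
get @ H1 ⇒ 1
throw(2) @ H0 caught ⇒ 26
H1 returns (26, 1)
H2 returns [(26, 1)]
= [(26, 1)]

Answer: [(26, 1)]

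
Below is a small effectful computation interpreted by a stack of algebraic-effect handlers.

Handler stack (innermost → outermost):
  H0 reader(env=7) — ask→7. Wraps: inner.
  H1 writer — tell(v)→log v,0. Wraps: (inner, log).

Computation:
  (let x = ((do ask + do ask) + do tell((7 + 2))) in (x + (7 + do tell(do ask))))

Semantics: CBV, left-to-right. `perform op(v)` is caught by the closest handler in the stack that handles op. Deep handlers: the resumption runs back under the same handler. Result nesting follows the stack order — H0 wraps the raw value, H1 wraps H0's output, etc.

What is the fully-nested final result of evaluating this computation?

Evaluation trace:
ask @ H0 ⇒ 7
ask @ H0 ⇒ 7
tell(9) @ H1 ⇒ log+=9
ask @ H0 ⇒ 7
tell(7) @ H1 ⇒ log+=7
H0 returns 21
H1 returns (21, (9, 7))
= (21, (9, 7))

Answer: (21, (9, 7))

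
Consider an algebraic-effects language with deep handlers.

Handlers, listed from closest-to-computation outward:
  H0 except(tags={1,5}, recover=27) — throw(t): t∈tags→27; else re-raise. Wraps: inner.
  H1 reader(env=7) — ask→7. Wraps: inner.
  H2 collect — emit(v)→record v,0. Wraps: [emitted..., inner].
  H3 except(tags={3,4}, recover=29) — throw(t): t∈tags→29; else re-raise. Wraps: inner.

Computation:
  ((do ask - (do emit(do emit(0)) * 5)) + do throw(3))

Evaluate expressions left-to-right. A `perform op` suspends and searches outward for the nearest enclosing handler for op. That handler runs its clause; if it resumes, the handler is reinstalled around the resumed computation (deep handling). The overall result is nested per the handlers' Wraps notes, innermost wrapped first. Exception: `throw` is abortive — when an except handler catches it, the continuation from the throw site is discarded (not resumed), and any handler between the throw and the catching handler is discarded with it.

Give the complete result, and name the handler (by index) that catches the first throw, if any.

Evaluation trace:
ask @ H1 ⇒ 7
emit(0) @ H2 ⇒ out+=0
emit(0) @ H2 ⇒ out+=0
throw(3) @ H0 re-raised
throw(3) @ H3 caught ⇒ 29
= 29

Answer: 29 ; first throw caught by: H3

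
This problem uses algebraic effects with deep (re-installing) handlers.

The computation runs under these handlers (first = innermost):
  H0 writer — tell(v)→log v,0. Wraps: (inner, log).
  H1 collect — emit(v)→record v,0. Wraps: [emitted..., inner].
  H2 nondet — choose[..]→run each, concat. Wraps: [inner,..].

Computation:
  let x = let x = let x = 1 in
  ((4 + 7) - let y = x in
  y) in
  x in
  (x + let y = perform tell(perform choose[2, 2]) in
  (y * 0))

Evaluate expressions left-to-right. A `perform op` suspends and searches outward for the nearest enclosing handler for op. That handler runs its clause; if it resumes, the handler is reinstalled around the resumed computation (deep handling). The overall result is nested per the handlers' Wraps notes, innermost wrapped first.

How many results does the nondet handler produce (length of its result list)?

Step-by-step:
choose[2, 2] @ H2
  branch[0] choose=2:
    tell(2) @ H0 ⇒ log+=2
    H0 returns (10, (2))
    H1 returns [(10, (2))]
    H2 returns [[(10, (2))]]
  branch[1] choose=2:
    tell(2) @ H0 ⇒ log+=2
    H0 returns (10, (2))
    H1 returns [(10, (2))]
    H2 returns [[(10, (2))]]
= [[(10, (2))], [(10, (2))]]

Answer: 2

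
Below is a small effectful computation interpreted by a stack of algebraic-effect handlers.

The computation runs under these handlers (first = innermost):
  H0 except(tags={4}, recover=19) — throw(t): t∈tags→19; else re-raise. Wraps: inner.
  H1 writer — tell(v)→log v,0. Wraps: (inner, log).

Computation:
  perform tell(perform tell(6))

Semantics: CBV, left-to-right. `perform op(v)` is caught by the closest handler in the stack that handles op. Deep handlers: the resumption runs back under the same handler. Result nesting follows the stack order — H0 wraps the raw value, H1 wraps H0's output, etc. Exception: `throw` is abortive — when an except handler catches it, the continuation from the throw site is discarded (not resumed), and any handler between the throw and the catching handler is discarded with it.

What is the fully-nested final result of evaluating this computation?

Evaluation trace:
tell(6) @ H1 ⇒ log+=6
tell(0) @ H1 ⇒ log+=0
H0 returns 0
H1 returns (0, (6, 0))
= (0, (6, 0))

Answer: (0, (6, 0))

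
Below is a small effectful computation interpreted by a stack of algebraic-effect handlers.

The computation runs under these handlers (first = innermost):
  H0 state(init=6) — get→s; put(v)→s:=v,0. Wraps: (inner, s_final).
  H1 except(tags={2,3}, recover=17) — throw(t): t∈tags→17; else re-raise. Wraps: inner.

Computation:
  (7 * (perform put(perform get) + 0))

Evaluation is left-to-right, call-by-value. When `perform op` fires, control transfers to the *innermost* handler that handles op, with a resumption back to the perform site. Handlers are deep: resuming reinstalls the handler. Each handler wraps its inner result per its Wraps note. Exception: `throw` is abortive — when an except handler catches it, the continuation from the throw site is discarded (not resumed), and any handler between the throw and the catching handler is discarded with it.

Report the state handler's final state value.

Answer: 6

Evaluation trace:
get @ H0 ⇒ 6
put(6) @ H0 ⇒ s:=6
H0 returns (0, 6)
H1 returns (0, 6)
= (0, 6)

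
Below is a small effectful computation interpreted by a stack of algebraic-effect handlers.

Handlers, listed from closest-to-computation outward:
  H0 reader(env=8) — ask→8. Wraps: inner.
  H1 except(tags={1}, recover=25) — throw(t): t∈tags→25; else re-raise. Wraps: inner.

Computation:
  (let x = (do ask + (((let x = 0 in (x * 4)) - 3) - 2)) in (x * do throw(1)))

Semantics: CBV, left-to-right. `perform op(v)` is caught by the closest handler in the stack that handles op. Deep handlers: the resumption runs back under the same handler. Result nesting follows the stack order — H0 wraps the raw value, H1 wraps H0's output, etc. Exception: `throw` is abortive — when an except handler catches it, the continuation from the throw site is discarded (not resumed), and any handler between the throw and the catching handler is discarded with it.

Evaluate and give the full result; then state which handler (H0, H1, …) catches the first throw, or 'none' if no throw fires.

Working:
ask @ H0 ⇒ 8
throw(1) @ H1 caught ⇒ 25
= 25

Answer: 25 ; first throw caught by: H1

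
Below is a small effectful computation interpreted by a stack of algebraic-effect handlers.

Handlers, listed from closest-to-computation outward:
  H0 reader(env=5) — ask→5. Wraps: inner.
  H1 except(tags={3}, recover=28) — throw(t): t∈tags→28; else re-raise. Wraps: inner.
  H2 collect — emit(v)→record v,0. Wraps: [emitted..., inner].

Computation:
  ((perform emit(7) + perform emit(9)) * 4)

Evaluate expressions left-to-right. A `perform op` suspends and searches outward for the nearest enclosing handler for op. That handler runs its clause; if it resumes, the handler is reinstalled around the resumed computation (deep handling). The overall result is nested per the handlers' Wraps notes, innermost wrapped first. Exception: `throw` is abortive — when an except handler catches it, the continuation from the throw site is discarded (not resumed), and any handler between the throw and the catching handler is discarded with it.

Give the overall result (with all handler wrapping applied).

Step-by-step:
emit(7) @ H2 ⇒ out+=7
emit(9) @ H2 ⇒ out+=9
H0 returns 0
H1 returns 0
H2 returns [7, 9, 0]
= [7, 9, 0]

Answer: [7, 9, 0]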